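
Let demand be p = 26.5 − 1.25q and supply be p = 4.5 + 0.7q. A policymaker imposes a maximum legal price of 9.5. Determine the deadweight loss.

16.70

Competitive equilibrium: 26.5 − 1.25q = 4.5 + 0.7q → q* = 11.2821, p* = 12.3974.
At the ceiling p = 9.5, quantity supplied = (9.5 − 4.5)/0.7 = 7.1429.
Willingness to pay at q' = 7.1429: 26.5 − 1.25·7.1429 = 17.5714.
Δq = 11.2821 − 7.1429 = 4.1392; wedge = 17.5714 − 9.5 = 8.0714.
Deadweight loss = ½ × 4.1392 × 8.0714 = 16.70.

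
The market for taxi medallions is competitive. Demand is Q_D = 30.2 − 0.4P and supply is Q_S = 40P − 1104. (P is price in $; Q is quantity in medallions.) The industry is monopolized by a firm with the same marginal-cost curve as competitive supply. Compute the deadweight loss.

In inverse form: demand P = 75.5 − 2.5Q, supply P = 27.6 + 0.025Q.
Competitive equilibrium: 75.5 − 2.5Q = 27.6 + 0.025Q → Q* = 18.9703, P* = 28.0743.
Marginal revenue: MR = 75.5 − 5Q. Set MR = MC: 75.5 − 5Q = 27.6 + 0.025Q → Q_m = 9.5323.
Price P_m = 75.5 − 2.5·9.5323 = 51.6693; MC(Q_m) = 27.6 + 0.025·9.5323 = 27.8383.
Competitive Q* = 18.9703, so ΔQ = 9.438; wedge = 51.6693 − 27.8383 = 23.831.
DWL = ½ × 9.438 × 23.831 = $112.46.

$112.46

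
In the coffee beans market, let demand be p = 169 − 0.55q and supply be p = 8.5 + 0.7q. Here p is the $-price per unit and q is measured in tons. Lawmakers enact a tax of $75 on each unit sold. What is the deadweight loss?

Competitive equilibrium: 169 − 0.55q = 8.5 + 0.7q → q* = 128.4, p* = 98.38.
With the tax, the buyer price exceeds the seller price by 75: (169 − 0.55q) − (8.5 + 0.7q) = 75 → q' = 68.4.
Δq = 128.4 − 68.4 = 60; the wedge equals the tax, 75.
Welfare loss = ½ × 60 × 75 = $2250.

$2250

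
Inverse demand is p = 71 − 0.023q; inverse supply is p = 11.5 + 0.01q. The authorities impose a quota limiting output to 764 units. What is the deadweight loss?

17813.14

Competitive equilibrium: 71 − 0.023q = 11.5 + 0.01q → q* = 1803.0303, p* = 29.5303.
At q = 764: demand price = 71 − 0.023·764 = 53.428; supply price = 11.5 + 0.01·764 = 19.14.
Δq = 1803.0303 − 764 = 1039.0303; wedge = 53.428 − 19.14 = 34.288.
The triangle = ½ × 1039.0303 × 34.288 = 17813.14.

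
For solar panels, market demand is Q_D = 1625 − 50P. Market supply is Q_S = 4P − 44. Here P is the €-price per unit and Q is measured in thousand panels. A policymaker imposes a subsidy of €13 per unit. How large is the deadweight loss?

€312.96 thousand

In inverse form: demand P = 32.5 − 0.02Q, supply P = 11 + 0.25Q.
Competitive equilibrium: 32.5 − 0.02Q = 11 + 0.25Q → Q* = 79.6296, P* = 30.9074.
The subsidy lowers effective supply by 13: P = 0.25Q − 2.
New quantity: 32.5 − 0.02Q = 0.25Q − 2 → Q' = 127.7778.
Overproduction ΔQ = 127.7778 − 79.6296 = 48.1482; wedge = subsidy = 13.
Deadweight loss = ½ × 48.1482 × 13 = €312.96 thousand.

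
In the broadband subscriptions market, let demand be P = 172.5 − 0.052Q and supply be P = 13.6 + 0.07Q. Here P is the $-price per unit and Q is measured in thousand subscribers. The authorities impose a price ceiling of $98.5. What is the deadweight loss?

$489.74 thousand

Competitive equilibrium: 172.5 − 0.052Q = 13.6 + 0.07Q → Q* = 1302.459, P* = 104.7721.
At the ceiling P = 98.5, quantity supplied = (98.5 − 13.6)/0.07 = 1212.8571.
Willingness to pay at Q' = 1212.8571: 172.5 − 0.052·1212.8571 = 109.4314.
ΔQ = 1302.459 − 1212.8571 = 89.6019; wedge = 109.4314 − 98.5 = 10.9314.
The triangle = ½ × 89.6019 × 10.9314 = $489.74 thousand.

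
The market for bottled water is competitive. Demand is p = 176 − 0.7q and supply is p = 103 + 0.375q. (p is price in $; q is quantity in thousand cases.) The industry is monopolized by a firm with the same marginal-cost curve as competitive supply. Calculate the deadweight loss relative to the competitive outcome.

Competitive equilibrium: 176 − 0.7q = 103 + 0.375q → q* = 67.907, p* = 128.4651.
Marginal revenue: MR = 176 − 1.4q. Set MR = MC: 176 − 1.4q = 103 + 0.375q → q_m = 41.1268.
Price p_m = 176 − 0.7·41.1268 = 147.2112; MC(q_m) = 103 + 0.375·41.1268 = 118.4226.
Competitive q* = 67.907, so Δq = 26.7802; wedge = 147.2112 − 118.4226 = 28.7886.
Welfare loss = ½ × 26.7802 × 28.7886 = $385.48 thousand.

$385.48 thousand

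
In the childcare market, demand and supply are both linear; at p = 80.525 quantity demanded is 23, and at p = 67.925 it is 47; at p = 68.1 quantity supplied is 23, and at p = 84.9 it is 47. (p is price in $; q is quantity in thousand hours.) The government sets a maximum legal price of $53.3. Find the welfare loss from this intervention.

Demand slope = (67.925 − 80.525)/(47 − 23) = −0.525, so p = 92.6 − 0.525q.
Supply slope = (84.9 − 68.1)/(47 − 23) = 0.7, so p = 52 + 0.7q.
Competitive equilibrium: 92.6 − 0.525q = 52 + 0.7q → q* = 33.1429, p* = 75.2.
At the ceiling p = 53.3, quantity supplied = (53.3 − 52)/0.7 = 1.8571.
Willingness to pay at q' = 1.8571: 92.6 − 0.525·1.8571 = 91.625.
Δq = 33.1429 − 1.8571 = 31.2858; wedge = 91.625 − 53.3 = 38.325.
Deadweight loss = ½ × 31.2858 × 38.325 = $599.51 thousand.

$599.51 thousand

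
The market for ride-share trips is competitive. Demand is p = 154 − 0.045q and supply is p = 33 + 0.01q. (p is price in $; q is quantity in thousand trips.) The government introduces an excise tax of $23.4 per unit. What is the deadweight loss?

$4977.82 thousand

Competitive equilibrium: 154 − 0.045q = 33 + 0.01q → q* = 2200, p* = 55.
With the tax, the buyer price exceeds the seller price by 23.4: (154 − 0.045q) − (33 + 0.01q) = 23.4 → q' = 1774.5455.
Δq = 2200 − 1774.5455 = 425.4545; the wedge equals the tax, 23.4.
Deadweight loss = ½ × 425.4545 × 23.4 = $4977.82 thousand.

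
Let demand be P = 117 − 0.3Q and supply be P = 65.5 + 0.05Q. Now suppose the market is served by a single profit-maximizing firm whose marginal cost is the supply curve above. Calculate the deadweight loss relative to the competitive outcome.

807.11

Competitive equilibrium: 117 − 0.3Q = 65.5 + 0.05Q → Q* = 147.1429, P* = 72.8571.
Marginal revenue: MR = 117 − 0.6Q. Set MR = MC: 117 − 0.6Q = 65.5 + 0.05Q → Q_m = 79.2308.
Price P_m = 117 − 0.3·79.2308 = 93.2308; MC(Q_m) = 65.5 + 0.05·79.2308 = 69.4615.
Competitive Q* = 147.1429, so ΔQ = 67.9121; wedge = 93.2308 − 69.4615 = 23.7693.
The triangle = ½ × 67.9121 × 23.7693 = 807.11.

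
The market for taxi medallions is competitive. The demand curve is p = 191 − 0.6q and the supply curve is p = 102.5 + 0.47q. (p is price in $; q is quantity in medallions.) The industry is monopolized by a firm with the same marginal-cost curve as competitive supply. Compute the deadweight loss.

Competitive equilibrium: 191 − 0.6q = 102.5 + 0.47q → q* = 82.7103, p* = 141.3738.
Marginal revenue: MR = 191 − 1.2q. Set MR = MC: 191 − 1.2q = 102.5 + 0.47q → q_m = 52.994.
Price p_m = 191 − 0.6·52.994 = 159.2036; MC(q_m) = 102.5 + 0.47·52.994 = 127.4072.
Competitive q* = 82.7103, so Δq = 29.7163; wedge = 159.2036 − 127.4072 = 31.7964.
DWL = ½ × 29.7163 × 31.7964 = $472.44.

$472.44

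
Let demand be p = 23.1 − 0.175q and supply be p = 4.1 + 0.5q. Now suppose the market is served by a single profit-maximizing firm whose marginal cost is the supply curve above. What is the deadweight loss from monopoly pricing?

Competitive equilibrium: 23.1 − 0.175q = 4.1 + 0.5q → q* = 28.1481, p* = 18.1741.
Marginal revenue: MR = 23.1 − 0.35q. Set MR = MC: 23.1 − 0.35q = 4.1 + 0.5q → q_m = 22.3529.
Price p_m = 23.1 − 0.175·22.3529 = 19.1882; MC(q_m) = 4.1 + 0.5·22.3529 = 15.2765.
Competitive q* = 28.1481, so Δq = 5.7952; wedge = 19.1882 − 15.2765 = 3.9117.
DWL = ½ × 5.7952 × 3.9117 = 11.33.

11.33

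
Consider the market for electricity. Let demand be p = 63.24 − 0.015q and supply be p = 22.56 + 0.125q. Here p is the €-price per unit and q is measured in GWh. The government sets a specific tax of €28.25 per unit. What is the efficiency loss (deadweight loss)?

€2850.22

Competitive equilibrium: 63.24 − 0.015q = 22.56 + 0.125q → q* = 290.5714, p* = 58.8814.
With the tax, the buyer price exceeds the seller price by 28.25: (63.24 − 0.015q) − (22.56 + 0.125q) = 28.25 → q' = 88.7857.
Δq = 290.5714 − 88.7857 = 201.7857; the wedge equals the tax, 28.25.
Welfare loss = ½ × 201.7857 × 28.25 = €2850.22.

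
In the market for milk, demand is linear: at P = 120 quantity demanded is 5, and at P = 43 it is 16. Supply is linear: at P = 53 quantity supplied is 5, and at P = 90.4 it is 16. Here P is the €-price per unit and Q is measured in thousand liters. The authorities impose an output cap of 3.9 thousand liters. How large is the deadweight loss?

€295.81 thousand

Demand slope = (43 − 120)/(16 − 5) = −7, so P = 155 − 7Q.
Supply slope = (90.4 − 53)/(16 − 5) = 3.4, so P = 36 + 3.4Q.
Competitive equilibrium: 155 − 7Q = 36 + 3.4Q → Q* = 11.4423, P* = 74.9038.
At Q = 3.9: demand price = 155 − 7·3.9 = 127.7; supply price = 36 + 3.4·3.9 = 49.26.
ΔQ = 11.4423 − 3.9 = 7.5423; wedge = 127.7 − 49.26 = 78.44.
Welfare loss = ½ × 7.5423 × 78.44 = €295.81 thousand.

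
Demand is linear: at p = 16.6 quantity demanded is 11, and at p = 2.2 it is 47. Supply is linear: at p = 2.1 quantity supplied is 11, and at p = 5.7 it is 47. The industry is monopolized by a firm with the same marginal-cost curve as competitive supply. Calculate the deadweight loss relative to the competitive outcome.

79.01

Demand slope = (2.2 − 16.6)/(47 − 11) = −0.4, so p = 21 − 0.4q.
Supply slope = (5.7 − 2.1)/(47 − 11) = 0.1, so p = 1 + 0.1q.
Competitive equilibrium: 21 − 0.4q = 1 + 0.1q → q* = 40, p* = 5.
Marginal revenue: MR = 21 − 0.8q. Set MR = MC: 21 − 0.8q = 1 + 0.1q → q_m = 22.2222.
Price p_m = 21 − 0.4·22.2222 = 12.1111; MC(q_m) = 1 + 0.1·22.2222 = 3.2222.
Competitive q* = 40, so Δq = 17.7778; wedge = 12.1111 − 3.2222 = 8.8889.
Welfare loss = ½ × 17.7778 × 8.8889 = 79.01.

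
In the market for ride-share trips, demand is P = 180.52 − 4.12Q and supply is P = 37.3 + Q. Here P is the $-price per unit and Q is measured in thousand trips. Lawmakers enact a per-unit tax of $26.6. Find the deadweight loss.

Competitive equilibrium: 180.52 − 4.12Q = 37.3 + Q → Q* = 27.9727, P* = 65.2727.
With the tax, the buyer price exceeds the seller price by 26.6: (180.52 − 4.12Q) − (37.3 + Q) = 26.6 → Q' = 22.7773.
ΔQ = 27.9727 − 22.7773 = 5.1954; the wedge equals the tax, 26.6.
DWL = ½ × 5.1954 × 26.6 = $69.10 thousand.

$69.10 thousand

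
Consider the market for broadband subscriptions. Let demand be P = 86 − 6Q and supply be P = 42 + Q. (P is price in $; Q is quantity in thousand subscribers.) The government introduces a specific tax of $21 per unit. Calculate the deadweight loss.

Competitive equilibrium: 86 − 6Q = 42 + Q → Q* = 6.2857, P* = 48.2857.
With the tax, the buyer price exceeds the seller price by 21: (86 − 6Q) − (42 + Q) = 21 → Q' = 3.2857.
ΔQ = 6.2857 − 3.2857 = 3; the wedge equals the tax, 21.
Welfare loss = ½ × 3 × 21 = $31.50 thousand.

$31.50 thousand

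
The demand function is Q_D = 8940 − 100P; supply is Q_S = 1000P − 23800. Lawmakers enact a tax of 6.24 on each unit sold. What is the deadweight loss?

In inverse form: demand P = 89.4 − 0.01Q, supply P = 23.8 + 0.001Q.
Competitive equilibrium: 89.4 − 0.01Q = 23.8 + 0.001Q → Q* = 5963.6364, P* = 29.7636.
With the tax, the buyer price exceeds the seller price by 6.24: (89.4 − 0.01Q) − (23.8 + 0.001Q) = 6.24 → Q' = 5396.3636.
ΔQ = 5963.6364 − 5396.3636 = 567.2728; the wedge equals the tax, 6.24.
Deadweight loss = ½ × 567.2728 × 6.24 = 1769.89.

1769.89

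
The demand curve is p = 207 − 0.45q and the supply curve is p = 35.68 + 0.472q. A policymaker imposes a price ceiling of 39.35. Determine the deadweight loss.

Competitive equilibrium: 207 − 0.45q = 35.68 + 0.472q → q* = 185.8134, p* = 123.3839.
At the ceiling p = 39.35, quantity supplied = (39.35 − 35.68)/0.472 = 7.7754.
Willingness to pay at q' = 7.7754: 207 − 0.45·7.7754 = 203.5011.
Δq = 185.8134 − 7.7754 = 178.038; wedge = 203.5011 − 39.35 = 164.1511.
Deadweight loss = ½ × 178.038 × 164.1511 = 14612.57.

14612.57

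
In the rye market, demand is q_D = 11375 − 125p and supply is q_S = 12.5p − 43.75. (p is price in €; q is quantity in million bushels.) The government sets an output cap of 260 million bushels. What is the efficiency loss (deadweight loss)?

In inverse form: demand p = 91 − 0.008q, supply p = 3.5 + 0.08q.
Competitive equilibrium: 91 − 0.008q = 3.5 + 0.08q → q* = 994.3182, p* = 83.0455.
At q = 260: demand price = 91 − 0.008·260 = 88.92; supply price = 3.5 + 0.08·260 = 24.3.
Δq = 994.3182 − 260 = 734.3182; wedge = 88.92 − 24.3 = 64.62.
Welfare loss = ½ × 734.3182 × 64.62 = €23725.82 million.

€23725.82 million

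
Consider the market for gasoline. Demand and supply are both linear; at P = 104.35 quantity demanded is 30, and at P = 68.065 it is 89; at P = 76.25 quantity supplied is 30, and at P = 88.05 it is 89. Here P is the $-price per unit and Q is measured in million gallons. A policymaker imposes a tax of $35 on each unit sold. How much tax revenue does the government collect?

Demand slope = (68.065 − 104.35)/(89 − 30) = −0.615, so P = 122.8 − 0.615Q.
Supply slope = (88.05 − 76.25)/(89 − 30) = 0.2, so P = 70.25 + 0.2Q.
Competitive equilibrium: 122.8 − 0.615Q = 70.25 + 0.2Q → Q* = 64.4785, P* = 83.1457.
With the tax, the buyer price exceeds the seller price by 35: (122.8 − 0.615Q) − (70.25 + 0.2Q) = 35 → Q' = 21.5337.
Tax revenue = 35 × 21.5337 = $753.68 million.

$753.68 million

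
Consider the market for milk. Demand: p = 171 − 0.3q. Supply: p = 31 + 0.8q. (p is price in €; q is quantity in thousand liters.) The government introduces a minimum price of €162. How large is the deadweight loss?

Competitive equilibrium: 171 − 0.3q = 31 + 0.8q → q* = 127.2727, p* = 132.8182.
At the floor p = 162, quantity demanded = (171 − 162)/0.3 = 30.
Sellers' marginal cost at q' = 30: 31 + 0.8·30 = 55.
Δq = 127.2727 − 30 = 97.2727; wedge = 162 − 55 = 107.
Welfare loss = ½ × 97.2727 × 107 = €5204.09 thousand.

€5204.09 thousand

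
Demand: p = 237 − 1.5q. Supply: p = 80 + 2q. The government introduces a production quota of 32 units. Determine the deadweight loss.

289.29

Competitive equilibrium: 237 − 1.5q = 80 + 2q → q* = 44.85714, p* = 169.71429.
At q = 32: demand price = 237 − 1.5·32 = 189; supply price = 80 + 2·32 = 144.
Δq = 44.85714 − 32 = 12.85714; wedge = 189 − 144 = 45.
Welfare loss = ½ × 12.85714 × 45 = 289.29.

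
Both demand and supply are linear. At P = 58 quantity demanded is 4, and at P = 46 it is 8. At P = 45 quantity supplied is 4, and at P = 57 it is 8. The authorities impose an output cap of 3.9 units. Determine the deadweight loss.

Demand slope = (46 − 58)/(8 − 4) = −3, so P = 70 − 3Q.
Supply slope = (57 − 45)/(8 − 4) = 3, so P = 33 + 3Q.
Competitive equilibrium: 70 − 3Q = 33 + 3Q → Q* = 6.1667, P* = 51.5.
At Q = 3.9: demand price = 70 − 3·3.9 = 58.3; supply price = 33 + 3·3.9 = 44.7.
ΔQ = 6.1667 − 3.9 = 2.2667; wedge = 58.3 − 44.7 = 13.6.
Deadweight loss = ½ × 2.2667 × 13.6 = 15.41.

15.41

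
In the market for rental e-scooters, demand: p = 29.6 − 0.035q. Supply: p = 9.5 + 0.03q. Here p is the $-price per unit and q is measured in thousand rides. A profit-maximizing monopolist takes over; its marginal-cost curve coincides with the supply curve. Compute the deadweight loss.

Competitive equilibrium: 29.6 − 0.035q = 9.5 + 0.03q → q* = 309.2308, p* = 18.7769.
Marginal revenue: MR = 29.6 − 0.07q. Set MR = MC: 29.6 − 0.07q = 9.5 + 0.03q → q_m = 201.
Price p_m = 29.6 − 0.035·201 = 22.565; MC(q_m) = 9.5 + 0.03·201 = 15.53.
Competitive q* = 309.2308, so Δq = 108.2308; wedge = 22.565 − 15.53 = 7.035.
DWL = ½ × 108.2308 × 7.035 = $380.70 thousand.

$380.70 thousand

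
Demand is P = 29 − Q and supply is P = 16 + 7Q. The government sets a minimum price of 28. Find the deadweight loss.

Competitive equilibrium: 29 − Q = 16 + 7Q → Q* = 1.625, P* = 27.375.
At the floor P = 28, quantity demanded = (29 − 28)/1 = 1.
Sellers' marginal cost at Q' = 1: 16 + 7·1 = 23.
ΔQ = 1.625 − 1 = 0.625; wedge = 28 − 23 = 5.
Deadweight loss = ½ × 0.625 × 5 = 1.56.

1.56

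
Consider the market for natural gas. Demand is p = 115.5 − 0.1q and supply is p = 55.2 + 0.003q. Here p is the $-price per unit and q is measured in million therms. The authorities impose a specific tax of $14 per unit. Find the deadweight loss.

Competitive equilibrium: 115.5 − 0.1q = 55.2 + 0.003q → q* = 585.4369, p* = 56.9563.
With the tax, the buyer price exceeds the seller price by 14: (115.5 − 0.1q) − (55.2 + 0.003q) = 14 → q' = 449.5146.
Δq = 585.4369 − 449.5146 = 135.9223; the wedge equals the tax, 14.
Welfare loss = ½ × 135.9223 × 14 = $951.46 million.

$951.46 million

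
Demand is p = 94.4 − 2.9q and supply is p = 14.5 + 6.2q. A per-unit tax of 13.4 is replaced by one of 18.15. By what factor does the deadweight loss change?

1.835

Competitive equilibrium: 94.4 − 2.9q = 14.5 + 6.2q → q* = 8.7802, p* = 68.9374.
For a per-unit tax t: Δq = t/9.1, so DWL = ½·t·(t/9.1) = t²/18.2.
At t = 13.4: DWL = 9.866. At t = 18.15: DWL = 18.100.
Ratio = (18.15/13.4)² = 1.835.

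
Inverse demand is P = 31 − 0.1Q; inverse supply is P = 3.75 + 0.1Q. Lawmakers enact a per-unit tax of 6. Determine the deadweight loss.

90

Competitive equilibrium: 31 − 0.1Q = 3.75 + 0.1Q → Q* = 136.25, P* = 17.375.
With the tax, the buyer price exceeds the seller price by 6: (31 − 0.1Q) − (3.75 + 0.1Q) = 6 → Q' = 106.25.
ΔQ = 136.25 − 106.25 = 30; the wedge equals the tax, 6.
DWL = ½ × 30 × 6 = 90.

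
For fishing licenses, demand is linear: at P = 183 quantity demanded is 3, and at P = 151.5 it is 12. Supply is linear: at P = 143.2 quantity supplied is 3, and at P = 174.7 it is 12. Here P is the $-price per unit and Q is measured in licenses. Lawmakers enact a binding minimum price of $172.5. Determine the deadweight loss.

$25.25

Demand slope = (151.5 − 183)/(12 − 3) = −3.5, so P = 193.5 − 3.5Q.
Supply slope = (174.7 − 143.2)/(12 − 3) = 3.5, so P = 132.7 + 3.5Q.
Competitive equilibrium: 193.5 − 3.5Q = 132.7 + 3.5Q → Q* = 8.6857, P* = 163.1.
At the floor P = 172.5, quantity demanded = (193.5 − 172.5)/3.5 = 6.
Sellers' marginal cost at Q' = 6: 132.7 + 3.5·6 = 153.7.
ΔQ = 8.6857 − 6 = 2.6857; wedge = 172.5 − 153.7 = 18.8.
DWL = ½ × 2.6857 × 18.8 = $25.25.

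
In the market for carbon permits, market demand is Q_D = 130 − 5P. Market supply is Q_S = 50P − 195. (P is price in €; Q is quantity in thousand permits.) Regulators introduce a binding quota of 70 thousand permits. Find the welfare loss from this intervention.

In inverse form: demand P = 26 − 0.2Q, supply P = 3.9 + 0.02Q.
Competitive equilibrium: 26 − 0.2Q = 3.9 + 0.02Q → Q* = 100.4545, P* = 5.9091.
At Q = 70: demand price = 26 − 0.2·70 = 12; supply price = 3.9 + 0.02·70 = 5.3.
ΔQ = 100.4545 − 70 = 30.4545; wedge = 12 − 5.3 = 6.7.
DWL = ½ × 30.4545 × 6.7 = €102.02 thousand.

€102.02 thousand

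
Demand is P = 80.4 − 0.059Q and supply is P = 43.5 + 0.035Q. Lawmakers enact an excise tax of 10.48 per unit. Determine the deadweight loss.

584.20

Competitive equilibrium: 80.4 − 0.059Q = 43.5 + 0.035Q → Q* = 392.5532, P* = 57.2394.
With the tax, the buyer price exceeds the seller price by 10.48: (80.4 − 0.059Q) − (43.5 + 0.035Q) = 10.48 → Q' = 281.0638.
ΔQ = 392.5532 − 281.0638 = 111.4894; the wedge equals the tax, 10.48.
Deadweight loss = ½ × 111.4894 × 10.48 = 584.20.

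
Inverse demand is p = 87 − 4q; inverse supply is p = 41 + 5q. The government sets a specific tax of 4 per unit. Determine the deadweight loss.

Competitive equilibrium: 87 − 4q = 41 + 5q → q* = 5.1111, p* = 66.5556.
With the tax, the buyer price exceeds the seller price by 4: (87 − 4q) − (41 + 5q) = 4 → q' = 4.6667.
Δq = 5.1111 − 4.6667 = 0.4444; the wedge equals the tax, 4.
Welfare loss = ½ × 0.4444 × 4 = 0.89.

0.89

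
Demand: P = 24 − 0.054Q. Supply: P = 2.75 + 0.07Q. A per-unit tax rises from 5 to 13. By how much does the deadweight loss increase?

580.65

Competitive equilibrium: 24 − 0.054Q = 2.75 + 0.07Q → Q* = 171.371, P* = 14.746.
For a per-unit tax t: ΔQ = t/0.124, so DWL = ½·t·(t/0.124) = t²/0.248.
At t = 5: DWL = 100.806. At t = 13: DWL = 681.452.
Increase = 681.452 − 100.806 = 580.65.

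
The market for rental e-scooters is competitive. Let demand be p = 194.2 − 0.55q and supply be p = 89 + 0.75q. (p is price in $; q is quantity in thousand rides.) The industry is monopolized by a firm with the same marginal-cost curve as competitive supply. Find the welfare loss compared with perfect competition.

$376.22 thousand

Competitive equilibrium: 194.2 − 0.55q = 89 + 0.75q → q* = 80.9231, p* = 149.6923.
Marginal revenue: MR = 194.2 − 1.1q. Set MR = MC: 194.2 − 1.1q = 89 + 0.75q → q_m = 56.8649.
Price p_m = 194.2 − 0.55·56.8649 = 162.9243; MC(q_m) = 89 + 0.75·56.8649 = 131.6487.
Competitive q* = 80.9231, so Δq = 24.0582; wedge = 162.9243 − 131.6487 = 31.2756.
The triangle = ½ × 24.0582 × 31.2756 = $376.22 thousand.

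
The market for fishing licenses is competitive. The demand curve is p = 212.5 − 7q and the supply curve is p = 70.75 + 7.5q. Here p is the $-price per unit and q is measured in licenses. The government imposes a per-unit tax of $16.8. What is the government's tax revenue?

$144.77

Competitive equilibrium: 212.5 − 7q = 70.75 + 7.5q → q* = 9.7759, p* = 144.069.
With the tax, the buyer price exceeds the seller price by 16.8: (212.5 − 7q) − (70.75 + 7.5q) = 16.8 → q' = 8.6172.
Tax revenue = 16.8 × 8.6172 = $144.77.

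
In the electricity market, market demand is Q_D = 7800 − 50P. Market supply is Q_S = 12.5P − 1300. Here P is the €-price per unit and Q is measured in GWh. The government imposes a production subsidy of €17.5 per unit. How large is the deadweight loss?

€1531.25

In inverse form: demand P = 156 − 0.02Q, supply P = 104 + 0.08Q.
Competitive equilibrium: 156 − 0.02Q = 104 + 0.08Q → Q* = 520, P* = 145.6.
The subsidy lowers effective supply by 17.5: P = 86.5 + 0.08Q.
New quantity: 156 − 0.02Q = 86.5 + 0.08Q → Q' = 695.
Overproduction ΔQ = 695 − 520 = 175; wedge = subsidy = 17.5.
Welfare loss = ½ × 175 × 17.5 = €1531.25.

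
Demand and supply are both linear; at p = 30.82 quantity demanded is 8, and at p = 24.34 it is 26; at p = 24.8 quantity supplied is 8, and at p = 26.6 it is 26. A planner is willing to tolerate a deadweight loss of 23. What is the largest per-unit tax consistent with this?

Demand slope = (24.34 − 30.82)/(26 − 8) = −0.36, so p = 33.7 − 0.36q.
Supply slope = (26.6 − 24.8)/(26 − 8) = 0.1, so p = 24 + 0.1q.
Competitive equilibrium: 33.7 − 0.36q = 24 + 0.1q → q* = 21.087, p* = 26.1087.
A tax t gives Δq = t/0.46 and wedge t, so DWL = t²/0.92.
t²/0.92 = 23 → t² = 21.16 → t = 4.6.

4.6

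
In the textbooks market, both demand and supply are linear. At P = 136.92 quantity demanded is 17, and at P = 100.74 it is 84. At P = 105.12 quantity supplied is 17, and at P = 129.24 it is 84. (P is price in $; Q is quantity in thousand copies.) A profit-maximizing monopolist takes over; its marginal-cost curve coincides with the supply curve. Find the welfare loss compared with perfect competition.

Demand slope = (100.74 − 136.92)/(84 − 17) = −0.54, so P = 146.1 − 0.54Q.
Supply slope = (129.24 − 105.12)/(84 − 17) = 0.36, so P = 99 + 0.36Q.
Competitive equilibrium: 146.1 − 0.54Q = 99 + 0.36Q → Q* = 52.3333, P* = 117.84.
Marginal revenue: MR = 146.1 − 1.08Q. Set MR = MC: 146.1 − 1.08Q = 99 + 0.36Q → Q_m = 32.7083.
Price P_m = 146.1 − 0.54·32.7083 = 128.4375; MC(Q_m) = 99 + 0.36·32.7083 = 110.775.
Competitive Q* = 52.3333, so ΔQ = 19.625; wedge = 128.4375 − 110.775 = 17.6625.
Welfare loss = ½ × 19.625 × 17.6625 = $173.31 thousand.

$173.31 thousand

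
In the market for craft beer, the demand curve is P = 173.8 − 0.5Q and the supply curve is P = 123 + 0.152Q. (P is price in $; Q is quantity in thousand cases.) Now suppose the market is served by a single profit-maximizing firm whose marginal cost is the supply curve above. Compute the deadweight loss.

$372.81 thousand

Competitive equilibrium: 173.8 − 0.5Q = 123 + 0.152Q → Q* = 77.9141, P* = 134.8429.
Marginal revenue: MR = 173.8 − Q. Set MR = MC: 173.8 − Q = 123 + 0.152Q → Q_m = 44.0972.
Price P_m = 173.8 − 0.5·44.0972 = 151.7514; MC(Q_m) = 123 + 0.152·44.0972 = 129.7028.
Competitive Q* = 77.9141, so ΔQ = 33.8169; wedge = 151.7514 − 129.7028 = 22.0486.
Welfare loss = ½ × 33.8169 × 22.0486 = $372.81 thousand.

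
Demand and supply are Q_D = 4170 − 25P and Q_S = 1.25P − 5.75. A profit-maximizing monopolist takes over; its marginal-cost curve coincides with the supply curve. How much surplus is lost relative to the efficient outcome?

In inverse form: demand P = 166.8 − 0.04Q, supply P = 4.6 + 0.8Q.
Competitive equilibrium: 166.8 − 0.04Q = 4.6 + 0.8Q → Q* = 193.0952, P* = 159.0762.
Marginal revenue: MR = 166.8 − 0.08Q. Set MR = MC: 166.8 − 0.08Q = 4.6 + 0.8Q → Q_m = 184.3182.
Price P_m = 166.8 − 0.04·184.3182 = 159.4273; MC(Q_m) = 4.6 + 0.8·184.3182 = 152.0546.
Competitive Q* = 193.0952, so ΔQ = 8.777; wedge = 159.4273 − 152.0546 = 7.3727.
Welfare loss = ½ × 8.777 × 7.3727 = 32.36.

32.36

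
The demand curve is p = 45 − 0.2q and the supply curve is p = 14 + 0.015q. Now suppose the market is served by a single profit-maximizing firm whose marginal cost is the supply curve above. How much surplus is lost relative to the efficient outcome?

519.06

Competitive equilibrium: 45 − 0.2q = 14 + 0.015q → q* = 144.186, p* = 16.1628.
Marginal revenue: MR = 45 − 0.4q. Set MR = MC: 45 − 0.4q = 14 + 0.015q → q_m = 74.6988.
Price p_m = 45 − 0.2·74.6988 = 30.0602; MC(q_m) = 14 + 0.015·74.6988 = 15.1205.
Competitive q* = 144.186, so Δq = 69.4872; wedge = 30.0602 − 15.1205 = 14.9397.
Welfare loss = ½ × 69.4872 × 14.9397 = 519.06.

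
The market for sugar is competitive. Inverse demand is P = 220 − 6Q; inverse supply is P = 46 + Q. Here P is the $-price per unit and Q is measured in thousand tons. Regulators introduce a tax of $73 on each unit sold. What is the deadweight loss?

$380.64 thousand

Competitive equilibrium: 220 − 6Q = 46 + Q → Q* = 24.8571, P* = 70.8571.
With the tax, the buyer price exceeds the seller price by 73: (220 − 6Q) − (46 + Q) = 73 → Q' = 14.4286.
ΔQ = 24.8571 − 14.4286 = 10.4285; the wedge equals the tax, 73.
DWL = ½ × 10.4285 × 73 = $380.64 thousand.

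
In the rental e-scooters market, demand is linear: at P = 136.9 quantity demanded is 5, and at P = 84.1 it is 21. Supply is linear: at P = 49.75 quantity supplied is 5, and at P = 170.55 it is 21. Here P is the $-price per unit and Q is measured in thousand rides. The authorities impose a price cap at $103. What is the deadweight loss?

$5.20 thousand

Demand slope = (84.1 − 136.9)/(21 − 5) = −3.3, so P = 153.4 − 3.3Q.
Supply slope = (170.55 − 49.75)/(21 − 5) = 7.55, so P = 12 + 7.55Q.
Competitive equilibrium: 153.4 − 3.3Q = 12 + 7.55Q → Q* = 13.0323, P* = 110.3935.
At the ceiling P = 103, quantity supplied = (103 − 12)/7.55 = 12.053.
Willingness to pay at Q' = 12.053: 153.4 − 3.3·12.053 = 113.6251.
ΔQ = 13.0323 − 12.053 = 0.9793; wedge = 113.6251 − 103 = 10.6251.
Deadweight loss = ½ × 0.9793 × 10.6251 = $5.20 thousand.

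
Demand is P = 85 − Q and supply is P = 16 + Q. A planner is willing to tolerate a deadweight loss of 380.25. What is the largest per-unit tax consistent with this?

39

Competitive equilibrium: 85 − Q = 16 + Q → Q* = 34.5, P* = 50.5.
A tax t gives ΔQ = t/2 and wedge t, so DWL = t²/4.
t²/4 = 380.25 → t² = 1521 → t = 39.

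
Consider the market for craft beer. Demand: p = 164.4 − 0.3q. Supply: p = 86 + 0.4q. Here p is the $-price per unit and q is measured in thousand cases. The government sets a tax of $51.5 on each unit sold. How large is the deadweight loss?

Competitive equilibrium: 164.4 − 0.3q = 86 + 0.4q → q* = 112, p* = 130.8.
With the tax, the buyer price exceeds the seller price by 51.5: (164.4 − 0.3q) − (86 + 0.4q) = 51.5 → q' = 38.4286.
Δq = 112 − 38.4286 = 73.5714; the wedge equals the tax, 51.5.
Welfare loss = ½ × 73.5714 × 51.5 = $1894.46 thousand.

$1894.46 thousand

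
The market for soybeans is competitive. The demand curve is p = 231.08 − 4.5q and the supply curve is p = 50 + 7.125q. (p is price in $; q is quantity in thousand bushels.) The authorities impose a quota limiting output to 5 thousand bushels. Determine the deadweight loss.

Competitive equilibrium: 231.08 − 4.5q = 50 + 7.125q → q* = 15.57677, p* = 160.98452.
At q = 5: demand price = 231.08 − 4.5·5 = 208.58; supply price = 50 + 7.125·5 = 85.625.
Δq = 15.57677 − 5 = 10.57677; wedge = 208.58 − 85.625 = 122.955.
The triangle = ½ × 10.57677 × 122.955 = $650.23 thousand.

$650.23 thousand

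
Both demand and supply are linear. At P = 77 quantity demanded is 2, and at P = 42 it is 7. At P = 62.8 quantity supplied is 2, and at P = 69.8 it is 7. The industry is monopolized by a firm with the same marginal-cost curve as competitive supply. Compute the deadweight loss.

11.82

Demand slope = (42 − 77)/(7 − 2) = −7, so P = 91 − 7Q.
Supply slope = (69.8 − 62.8)/(7 − 2) = 1.4, so P = 60 + 1.4Q.
Competitive equilibrium: 91 − 7Q = 60 + 1.4Q → Q* = 3.6905, P* = 65.1667.
Marginal revenue: MR = 91 − 14Q. Set MR = MC: 91 − 14Q = 60 + 1.4Q → Q_m = 2.013.
Price P_m = 91 − 7·2.013 = 76.909; MC(Q_m) = 60 + 1.4·2.013 = 62.8182.
Competitive Q* = 3.6905, so ΔQ = 1.6775; wedge = 76.909 − 62.8182 = 14.0908.
The triangle = ½ × 1.6775 × 14.0908 = 11.82.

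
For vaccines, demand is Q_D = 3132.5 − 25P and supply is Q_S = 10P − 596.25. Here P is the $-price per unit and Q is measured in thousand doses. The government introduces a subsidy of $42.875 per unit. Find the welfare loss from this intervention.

$6565.23 thousand

In inverse form: demand P = 125.3 − 0.04Q, supply P = 59.625 + 0.1Q.
Competitive equilibrium: 125.3 − 0.04Q = 59.625 + 0.1Q → Q* = 469.1071, P* = 106.5357.
The subsidy lowers effective supply by 42.875: P = 16.75 + 0.1Q.
New quantity: 125.3 − 0.04Q = 16.75 + 0.1Q → Q' = 775.3571.
Overproduction ΔQ = 775.3571 − 469.1071 = 306.25; wedge = subsidy = 42.875.
DWL = ½ × 306.25 × 42.875 = $6565.23 thousand.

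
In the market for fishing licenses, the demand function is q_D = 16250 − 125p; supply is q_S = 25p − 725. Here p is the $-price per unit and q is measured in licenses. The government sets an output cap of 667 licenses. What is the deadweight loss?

$49570.75

In inverse form: demand p = 130 − 0.008q, supply p = 29 + 0.04q.
Competitive equilibrium: 130 − 0.008q = 29 + 0.04q → q* = 2104.1667, p* = 113.1667.
At q = 667: demand price = 130 − 0.008·667 = 124.664; supply price = 29 + 0.04·667 = 55.68.
Δq = 2104.1667 − 667 = 1437.1667; wedge = 124.664 − 55.68 = 68.984.
Welfare loss = ½ × 1437.1667 × 68.984 = $49570.75.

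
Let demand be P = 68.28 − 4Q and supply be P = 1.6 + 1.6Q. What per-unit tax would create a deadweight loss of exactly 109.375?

35

Competitive equilibrium: 68.28 − 4Q = 1.6 + 1.6Q → Q* = 11.9071, P* = 20.6514.
A tax t gives ΔQ = t/5.6 and wedge t, so DWL = t²/11.2.
t²/11.2 = 109.375 → t² = 1225 → t = 35.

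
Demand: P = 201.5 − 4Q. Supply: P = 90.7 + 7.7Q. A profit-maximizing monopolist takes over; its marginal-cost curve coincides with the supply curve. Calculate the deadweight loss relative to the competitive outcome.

34.06

Competitive equilibrium: 201.5 − 4Q = 90.7 + 7.7Q → Q* = 9.4701, P* = 163.6197.
Marginal revenue: MR = 201.5 − 8Q. Set MR = MC: 201.5 − 8Q = 90.7 + 7.7Q → Q_m = 7.0573.
Price P_m = 201.5 − 4·7.0573 = 173.2708; MC(Q_m) = 90.7 + 7.7·7.0573 = 145.0412.
Competitive Q* = 9.4701, so ΔQ = 2.4128; wedge = 173.2708 − 145.0412 = 28.2296.
Deadweight loss = ½ × 2.4128 × 28.2296 = 34.06.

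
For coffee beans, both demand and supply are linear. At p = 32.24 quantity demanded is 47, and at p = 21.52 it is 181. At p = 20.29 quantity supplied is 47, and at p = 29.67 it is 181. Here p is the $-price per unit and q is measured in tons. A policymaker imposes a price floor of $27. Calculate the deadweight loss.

$15.05

Demand slope = (21.52 − 32.24)/(181 − 47) = −0.08, so p = 36 − 0.08q.
Supply slope = (29.67 − 20.29)/(181 − 47) = 0.07, so p = 17 + 0.07q.
Competitive equilibrium: 36 − 0.08q = 17 + 0.07q → q* = 126.6667, p* = 25.8667.
At the floor p = 27, quantity demanded = (36 − 27)/0.08 = 112.5.
Sellers' marginal cost at q' = 112.5: 17 + 0.07·112.5 = 24.875.
Δq = 126.6667 − 112.5 = 14.1667; wedge = 27 − 24.875 = 2.125.
Welfare loss = ½ × 14.1667 × 2.125 = $15.05.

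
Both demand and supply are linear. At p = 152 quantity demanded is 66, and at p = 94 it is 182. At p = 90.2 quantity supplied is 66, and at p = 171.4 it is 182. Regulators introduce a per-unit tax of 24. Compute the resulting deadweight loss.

240

Demand slope = (94 − 152)/(182 − 66) = −0.5, so p = 185 − 0.5q.
Supply slope = (171.4 − 90.2)/(182 − 66) = 0.7, so p = 44 + 0.7q.
Competitive equilibrium: 185 − 0.5q = 44 + 0.7q → q* = 117.5, p* = 126.25.
With the tax, the buyer price exceeds the seller price by 24: (185 − 0.5q) − (44 + 0.7q) = 24 → q' = 97.5.
Δq = 117.5 − 97.5 = 20; the wedge equals the tax, 24.
Welfare loss = ½ × 20 × 24 = 240.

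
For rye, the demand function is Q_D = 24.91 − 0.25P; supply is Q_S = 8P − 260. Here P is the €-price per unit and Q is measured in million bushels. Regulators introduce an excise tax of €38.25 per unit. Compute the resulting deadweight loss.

€177.34 million

In inverse form: demand P = 99.64 − 4Q, supply P = 32.5 + 0.125Q.
Competitive equilibrium: 99.64 − 4Q = 32.5 + 0.125Q → Q* = 16.2764, P* = 34.5345.
With the tax, the buyer price exceeds the seller price by 38.25: (99.64 − 4Q) − (32.5 + 0.125Q) = 38.25 → Q' = 7.0036.
ΔQ = 16.2764 − 7.0036 = 9.2728; the wedge equals the tax, 38.25.
Welfare loss = ½ × 9.2728 × 38.25 = €177.34 million.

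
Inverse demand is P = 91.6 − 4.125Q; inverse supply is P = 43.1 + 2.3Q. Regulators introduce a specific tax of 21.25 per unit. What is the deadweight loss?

35.14

Competitive equilibrium: 91.6 − 4.125Q = 43.1 + 2.3Q → Q* = 7.5486, P* = 60.4619.
With the tax, the buyer price exceeds the seller price by 21.25: (91.6 − 4.125Q) − (43.1 + 2.3Q) = 21.25 → Q' = 4.2412.
ΔQ = 7.5486 − 4.2412 = 3.3074; the wedge equals the tax, 21.25.
The triangle = ½ × 3.3074 × 21.25 = 35.14.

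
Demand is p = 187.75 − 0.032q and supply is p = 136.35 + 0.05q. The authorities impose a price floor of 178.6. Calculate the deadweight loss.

Competitive equilibrium: 187.75 − 0.032q = 136.35 + 0.05q → q* = 626.829268, p* = 167.691463.
At the floor p = 178.6, quantity demanded = (187.75 − 178.6)/0.032 = 285.9375.
Sellers' marginal cost at q' = 285.9375: 136.35 + 0.05·285.9375 = 150.646875.
Δq = 626.829268 − 285.9375 = 340.891768; wedge = 178.6 − 150.646875 = 27.953125.
DWL = ½ × 340.891768 × 27.953125 = 4764.50.

4764.50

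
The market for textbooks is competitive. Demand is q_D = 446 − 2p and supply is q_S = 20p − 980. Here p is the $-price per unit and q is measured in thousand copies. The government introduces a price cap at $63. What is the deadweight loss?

In inverse form: demand p = 223 − 0.5q, supply p = 49 + 0.05q.
Competitive equilibrium: 223 − 0.5q = 49 + 0.05q → q* = 316.3636, p* = 64.8182.
At the ceiling p = 63, quantity supplied = (63 − 49)/0.05 = 280.
Willingness to pay at q' = 280: 223 − 0.5·280 = 83.
Δq = 316.3636 − 280 = 36.3636; wedge = 83 − 63 = 20.
DWL = ½ × 36.3636 × 20 = $363.64 thousand.

$363.64 thousand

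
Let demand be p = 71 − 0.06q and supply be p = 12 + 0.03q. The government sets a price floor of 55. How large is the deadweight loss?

Competitive equilibrium: 71 − 0.06q = 12 + 0.03q → q* = 655.5556, p* = 31.6667.
At the floor p = 55, quantity demanded = (71 − 55)/0.06 = 266.6667.
Sellers' marginal cost at q' = 266.6667: 12 + 0.03·266.6667 = 20.
Δq = 655.5556 − 266.6667 = 388.8889; wedge = 55 − 20 = 35.
Deadweight loss = ½ × 388.8889 × 35 = 6805.56.

6805.56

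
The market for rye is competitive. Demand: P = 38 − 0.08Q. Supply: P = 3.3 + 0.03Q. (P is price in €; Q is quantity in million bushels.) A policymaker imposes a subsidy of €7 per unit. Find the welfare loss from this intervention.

€222.73 million

Competitive equilibrium: 38 − 0.08Q = 3.3 + 0.03Q → Q* = 315.4545, P* = 12.7636.
The subsidy lowers effective supply by 7: P = 0.03Q − 3.7.
New quantity: 38 − 0.08Q = 0.03Q − 3.7 → Q' = 379.0909.
Overproduction ΔQ = 379.0909 − 315.4545 = 63.6364; wedge = subsidy = 7.
Deadweight loss = ½ × 63.6364 × 7 = €222.73 million.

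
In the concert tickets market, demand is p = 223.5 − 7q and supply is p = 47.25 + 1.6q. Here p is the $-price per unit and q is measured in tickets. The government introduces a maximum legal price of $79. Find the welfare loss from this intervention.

Competitive equilibrium: 223.5 − 7q = 47.25 + 1.6q → q* = 20.4942, p* = 80.0407.
At the ceiling p = 79, quantity supplied = (79 − 47.25)/1.6 = 19.8438.
Willingness to pay at q' = 19.8438: 223.5 − 7·19.8438 = 84.5934.
Δq = 20.4942 − 19.8438 = 0.6504; wedge = 84.5934 − 79 = 5.5934.
Deadweight loss = ½ × 0.6504 × 5.5934 = $1.82.

$1.82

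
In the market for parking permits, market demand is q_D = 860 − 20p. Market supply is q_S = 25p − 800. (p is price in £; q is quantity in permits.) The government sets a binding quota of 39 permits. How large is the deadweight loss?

£311.67

In inverse form: demand p = 43 − 0.05q, supply p = 32 + 0.04q.
Competitive equilibrium: 43 − 0.05q = 32 + 0.04q → q* = 122.2222, p* = 36.8889.
At q = 39: demand price = 43 − 0.05·39 = 41.05; supply price = 32 + 0.04·39 = 33.56.
Δq = 122.2222 − 39 = 83.2222; wedge = 41.05 − 33.56 = 7.49.
Welfare loss = ½ × 83.2222 × 7.49 = £311.67.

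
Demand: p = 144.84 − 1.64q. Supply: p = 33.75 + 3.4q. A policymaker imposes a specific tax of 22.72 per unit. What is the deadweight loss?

Competitive equilibrium: 144.84 − 1.64q = 33.75 + 3.4q → q* = 22.0417, p* = 108.6917.
With the tax, the buyer price exceeds the seller price by 22.72: (144.84 − 1.64q) − (33.75 + 3.4q) = 22.72 → q' = 17.5337.
Δq = 22.0417 − 17.5337 = 4.508; the wedge equals the tax, 22.72.
The triangle = ½ × 4.508 × 22.72 = 51.21.

51.21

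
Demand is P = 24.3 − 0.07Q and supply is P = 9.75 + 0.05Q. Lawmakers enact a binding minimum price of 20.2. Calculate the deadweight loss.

Competitive equilibrium: 24.3 − 0.07Q = 9.75 + 0.05Q → Q* = 121.25, P* = 15.8125.
At the floor P = 20.2, quantity demanded = (24.3 − 20.2)/0.07 = 58.5714.
Sellers' marginal cost at Q' = 58.5714: 9.75 + 0.05·58.5714 = 12.6786.
ΔQ = 121.25 − 58.5714 = 62.6786; wedge = 20.2 − 12.6786 = 7.5214.
Welfare loss = ½ × 62.6786 × 7.5214 = 235.72.

235.72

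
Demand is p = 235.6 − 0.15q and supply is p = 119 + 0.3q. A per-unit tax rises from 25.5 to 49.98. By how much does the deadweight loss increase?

Competitive equilibrium: 235.6 − 0.15q = 119 + 0.3q → q* = 259.1111, p* = 196.7333.
For a per-unit tax t: Δq = t/0.45, so DWL = ½·t·(t/0.45) = t²/0.9.
At t = 25.5: DWL = 722.5. At t = 49.98: DWL = 2775.556.
Increase = 2775.556 − 722.5 = 2053.056.

2053.056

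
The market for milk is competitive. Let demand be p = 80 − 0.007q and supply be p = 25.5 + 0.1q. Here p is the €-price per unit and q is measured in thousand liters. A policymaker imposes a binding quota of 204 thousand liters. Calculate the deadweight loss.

Competitive equilibrium: 80 − 0.007q = 25.5 + 0.1q → q* = 509.3458, p* = 76.4346.
At q = 204: demand price = 80 − 0.007·204 = 78.572; supply price = 25.5 + 0.1·204 = 45.9.
Δq = 509.3458 − 204 = 305.3458; wedge = 78.572 − 45.9 = 32.672.
The triangle = ½ × 305.3458 × 32.672 = €4988.13 thousand.

€4988.13 thousand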